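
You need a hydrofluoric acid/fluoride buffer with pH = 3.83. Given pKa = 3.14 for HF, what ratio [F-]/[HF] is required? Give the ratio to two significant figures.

pH = pKa + log(r) ⇒ log(r) = 3.83 − 3.14 = +0.69
r = [F-]/[HF] = 10^(+0.69) = 4.9

ratio = 4.9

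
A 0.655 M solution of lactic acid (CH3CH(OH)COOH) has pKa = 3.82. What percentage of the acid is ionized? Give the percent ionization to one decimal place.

1.5%

CH3CH(OH)COOH ⇌ CH3CH(OH)COO- + H+; let x = [H+] at equilibrium.
Ka = 10^(−3.82) = 1.51 × 10^-4
x ≈ √(Ka·C₀) = √(1.51 × 10^-4 × 0.655) = 9.95 × 10^-3 M
% ionization = x/C₀ × 100% = 9.95 × 10^-3/0.655 × 100% = 1.5%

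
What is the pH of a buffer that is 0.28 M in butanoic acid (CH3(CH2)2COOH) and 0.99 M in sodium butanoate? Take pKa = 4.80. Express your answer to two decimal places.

pH = 5.35

pH = pKa + log([A⁻]/[HA]) = 4.80 + log(0.99/0.28)
pH = 4.80 + (+0.548) = 5.35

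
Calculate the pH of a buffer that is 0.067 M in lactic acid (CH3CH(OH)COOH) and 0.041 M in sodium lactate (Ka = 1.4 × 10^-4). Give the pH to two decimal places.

pKa = −log(1.4 × 10^-4) = 3.854
Henderson–Hasselbalch: pH = pKa + log([CH3CH(OH)COO-]/[CH3CH(OH)COOH]) = 3.854 + log(0.041/0.067)
pH = 3.854 + (-0.213) = 3.64

pH = 3.64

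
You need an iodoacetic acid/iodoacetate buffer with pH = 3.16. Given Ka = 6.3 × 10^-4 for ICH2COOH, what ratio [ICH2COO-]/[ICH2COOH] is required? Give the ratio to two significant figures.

pKa = -log(6.3 × 10^-4) = 3.201
pH = pKa + log(r) ⇒ log(r) = 3.16 − 3.201 = -0.041
r = [ICH2COO-]/[ICH2COOH] = 10^(-0.041) = 0.91

ratio = 0.91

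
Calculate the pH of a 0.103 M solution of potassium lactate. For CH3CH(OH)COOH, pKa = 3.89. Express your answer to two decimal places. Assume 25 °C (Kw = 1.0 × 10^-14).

CH3CH(OH)COO- is the conjugate base of the weak acid CH3CH(OH)COOH.
Ka = 10^(−3.89) = 1.29 × 10^-4
Kb = Kw/Ka = 1.0×10^-14 / 1.29 × 10^-4 = 7.75 × 10^-11
Kb = [OH-]²/(0.103 − [OH-]) = 7.75 × 10^-11
Since Kb ≪ C₀, [OH-] ≈ √(Kb·C₀) = 2.83 × 10^-6 M.
pOH = 5.55, so pH = 14.00 − pOH = 8.45

pH = 8.45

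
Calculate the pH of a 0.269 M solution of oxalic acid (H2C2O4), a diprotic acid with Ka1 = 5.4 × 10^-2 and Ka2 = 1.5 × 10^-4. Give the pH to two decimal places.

pH = 1.02

Ka1 ≫ Ka2, so treat the first dissociation as the only significant source of H+.
Ka1 = x²/(0.269 − x) = 5.4 × 10^-2
Solving the quadratic: x = (−Ka1 + √(Ka1² + 4·Ka1·C₀))/2 = 9.65 × 10^-2 M
pH = −log(9.65 × 10^-2) = 1.02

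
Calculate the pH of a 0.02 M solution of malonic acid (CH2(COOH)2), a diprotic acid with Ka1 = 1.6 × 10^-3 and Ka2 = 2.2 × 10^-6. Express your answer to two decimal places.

pH = 2.31

Since Ka1 ≫ Ka2, the first ionization dominates [H+].
Ka1 = x²/(0.02 − x) = 1.6 × 10^-3
Solving the quadratic: x = (−Ka1 + √(Ka1² + 4·Ka1·C₀))/2 = 4.91 × 10^-3 M
pH = −log(4.91 × 10^-3) = 2.31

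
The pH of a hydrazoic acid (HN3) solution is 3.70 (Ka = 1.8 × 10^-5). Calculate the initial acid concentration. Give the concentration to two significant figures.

[H+] = 10^(-3.70) = 2.00 × 10^-4 M = x
Ka = x²/(C₀ − x) ⇒ C₀ = x + x²/Ka
C₀ = 2.00 × 10^-4 + (2.00 × 10^-4)²/(1.8 × 10^-5) = 2.42 × 10^-3 M

C₀ = 2.4 × 10^-3 M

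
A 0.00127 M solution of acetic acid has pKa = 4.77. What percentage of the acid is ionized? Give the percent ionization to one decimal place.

10.9%

CH3COOH ⇌ CH3COO- + H+; let x = [H+] at equilibrium.
Ka = 10^(−4.77) = 1.70 × 10^-5
Solve x² + 1.7e-05x − 2.16e-08 = 0 → x = 1.39 × 10^-4 M
Fraction ionized = 1.39 × 10^-4 / 0.00127 = 0.1094 → 10.9%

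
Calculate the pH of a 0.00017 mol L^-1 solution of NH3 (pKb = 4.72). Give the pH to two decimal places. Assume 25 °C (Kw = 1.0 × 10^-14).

pH = 9.68

NH3 + H2O ⇌ NH4+ + OH-
Kb = 10^(−4.72) = 1.91 × 10^-5
From the ICE table, Kb = x²/(0.00017 − x) = 1.91 × 10^-5.
x is not negligible relative to C₀; solve x² + 1.91e-05·x − 3.25e-09 = 0.
x = [−1.91e-05 + √(1.91e-05² + 1.3e-08)]/2 = 4.82 × 10^-5 M
pOH = −log(4.82 × 10^-5) = 4.32; pH = 14.00 − 4.32 = 9.68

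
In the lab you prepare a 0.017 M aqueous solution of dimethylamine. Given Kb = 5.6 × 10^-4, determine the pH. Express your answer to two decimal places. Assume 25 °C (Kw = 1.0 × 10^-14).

pH = 11.45

(CH3)2NH + H2O ⇌ (CH3)2NH2+ + OH-
Kb = [OH-]²/(0.017 − [OH-]) = 5.6 × 10^-4
The 5% rule fails; solving [OH-]² + Kb·[OH-] − Kb·C₀ = 0 exactly:
[OH-] = [−0.00056 + √(0.00056² + 3.81e-05)]/2 = 2.82 × 10^-3 M
pOH = 2.55, so pH = 14.00 − pOH = 11.45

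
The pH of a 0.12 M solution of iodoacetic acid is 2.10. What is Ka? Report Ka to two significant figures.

[H+] = 10^(-2.10) = 7.94 × 10^-3 M
At equilibrium [HA] = 0.12 − 7.94 × 10^-3 = 1.12 × 10^-1 M
Ka = [H+][A-]/[HA] = (7.94 × 10^-3)² / 1.12 × 10^-1 = 5.6 × 10^-4

Ka = 5.6 × 10^-4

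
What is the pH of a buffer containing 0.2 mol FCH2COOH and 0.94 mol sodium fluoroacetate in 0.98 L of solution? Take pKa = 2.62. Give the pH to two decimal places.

Henderson–Hasselbalch: pH = pKa + log([FCH2COO-]/[FCH2COOH]) = 2.62 + log(0.94/0.2)
pH = 2.62 + (+0.672) = 3.29

pH = 3.29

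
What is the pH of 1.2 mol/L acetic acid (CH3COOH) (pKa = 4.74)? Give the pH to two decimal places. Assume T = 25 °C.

pH = 2.33

CH3COOH ⇌ CH3COO- + H+
Ka = 10^(−4.74) = 1.82 × 10^-5
From the ICE table, Ka = x²/(1.2 − x) = 1.82 × 10^-5.
Neglecting x in the denominator: x = √(1.82 × 10^-5 × 1.2) = 4.67 × 10^-3 M
pH = −log[H+] = −log(4.67 × 10^-3) = 2.33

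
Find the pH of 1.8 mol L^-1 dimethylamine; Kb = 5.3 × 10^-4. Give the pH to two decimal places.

(CH3)2NH + H2O ⇌ (CH3)2NH2+ + OH-
From the ICE table, Kb = [OH-]²/(1.8 − [OH-]) = 5.3 × 10^-4.
Since Kb ≪ C₀, [OH-] ≈ √(Kb·C₀) = 3.09 × 10^-2 M.
([OH-]/C₀ = 1.7% < 5%, so the approximation holds.)
pOH = 1.51, so pH = 14.00 − pOH = 12.49

pH = 12.49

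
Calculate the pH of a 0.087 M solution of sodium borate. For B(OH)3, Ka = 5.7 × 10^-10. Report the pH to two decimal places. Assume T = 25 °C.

B(OH)4- is the conjugate base of the weak acid B(OH)3.
Kb = Kw/Ka = 1.0×10^-14 / 5.7 × 10^-10 = 1.75 × 10^-5
Kb = [OH-]²/(0.087 − [OH-]) = 1.75 × 10^-5
Assume [OH-] ≪ 0.087: [OH-] ≈ √(1.75 × 10^-5 × 0.087) = 1.23 × 10^-3 M
pOH = −log(1.23 × 10^-3) = 2.91; pH = 14.00 − 2.91 = 11.09

pH = 11.09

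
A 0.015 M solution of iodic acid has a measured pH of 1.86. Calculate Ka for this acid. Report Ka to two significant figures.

Ka = 1.6 × 10^-1

[H+] = 10^(-1.86) = 1.38 × 10^-2 M
At equilibrium [HA] = 0.015 − 1.38 × 10^-2 = 1.20 × 10^-3 M
Ka = [H+][A-]/[HA] = (1.38 × 10^-2)² / 1.20 × 10^-3 = 1.6 × 10^-1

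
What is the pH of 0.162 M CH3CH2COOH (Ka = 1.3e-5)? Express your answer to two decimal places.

CH3CH2COOH ⇌ CH3CH2COO- + H+
Ka = x²/(0.162 − x) = 1.3 × 10^-5
Assume x ≪ 0.162: x ≈ √(1.3 × 10^-5 × 0.162) = 1.45 × 10^-3 M
pH = −log(1.45 × 10^-3) = 2.84

pH = 2.84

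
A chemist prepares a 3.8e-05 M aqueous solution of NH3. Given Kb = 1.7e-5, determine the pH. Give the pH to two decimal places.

pH = 9.26

NH3 + H2O ⇌ NH4+ + OH-
From the ICE table, Kb = x²/(3.8e-05 − x) = 1.7 × 10^-5.
Here C₀/Kb ≈ 2.24, so the small-x approximation fails. Use the quadratic:
x = (−Kb + √(Kb² + 4·Kb·C₀))/2 = 1.83 × 10^-5 M
pOH = −log(1.83 × 10^-5) = 4.74; pH = 14.00 − 4.74 = 9.26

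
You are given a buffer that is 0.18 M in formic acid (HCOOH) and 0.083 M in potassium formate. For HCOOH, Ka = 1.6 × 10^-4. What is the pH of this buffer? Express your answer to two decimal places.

pH = 3.46

pKa = −log(1.6 × 10^-4) = 3.796
Henderson–Hasselbalch: pH = pKa + log([HCOO-]/[HCOOH]) = 3.796 + log(0.083/0.18)
pH = 3.796 + (-0.336) = 3.46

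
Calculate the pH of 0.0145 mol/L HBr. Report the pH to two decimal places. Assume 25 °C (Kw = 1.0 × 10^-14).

pH = 1.84

HBr is a strong acid and dissociates completely, so [H+] = 0.0145 M.
pH = -log(0.0145) = 1.84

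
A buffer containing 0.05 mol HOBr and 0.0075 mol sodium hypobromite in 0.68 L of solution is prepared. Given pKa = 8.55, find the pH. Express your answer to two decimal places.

Henderson–Hasselbalch: pH = pKa + log([OBr-]/[HOBr]) = 8.55 + log(0.0075/0.05)
pH = 8.55 + (-0.824) = 7.73

pH = 7.73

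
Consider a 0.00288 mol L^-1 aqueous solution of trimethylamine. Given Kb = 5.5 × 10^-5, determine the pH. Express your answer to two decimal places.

(CH3)3N + H2O ⇌ (CH3)3NH+ + OH-
From the ICE table, Kb = [OH-]²/(0.00288 − [OH-]) = 5.5 × 10^-5.
[OH-] is not negligible relative to C₀; solve [OH-]² + 5.5e-05·[OH-] − 1.58e-07 = 0.
[OH-] = (−Kb + √(Kb² + 4·Kb·C₀))/2 = 3.71 × 10^-4 M
pOH = 3.43, so pH = 14.00 − pOH = 10.57

pH = 10.57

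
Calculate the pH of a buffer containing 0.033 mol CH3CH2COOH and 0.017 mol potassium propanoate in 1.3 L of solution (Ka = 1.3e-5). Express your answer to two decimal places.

pKa = −log(1.3 × 10^-5) = 4.886
pH = pKa + log([A⁻]/[HA]) = 4.886 + log(0.017/0.033)
pH = 4.886 + (-0.288) = 4.60

pH = 4.60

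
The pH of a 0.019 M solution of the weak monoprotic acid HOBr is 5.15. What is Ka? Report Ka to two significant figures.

Ka = 2.6 × 10^-9

[H+] = 10^(-5.15) = 7.08 × 10^-6 M
At equilibrium [HA] = 0.019 − 7.08 × 10^-6 = 1.90 × 10^-2 M
Ka = [H+][A-]/[HA] = (7.08 × 10^-6)² / 1.90 × 10^-2 = 2.6 × 10^-9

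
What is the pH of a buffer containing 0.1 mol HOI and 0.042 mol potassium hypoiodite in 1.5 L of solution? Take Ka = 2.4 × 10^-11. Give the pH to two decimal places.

pKa = −log(2.4 × 10^-11) = 10.620
Using pH = pKa + log([base]/[acid]) with [base]/[acid] = 0.042/0.1:
pH = 10.620 + (-0.377) = 10.24

pH = 10.24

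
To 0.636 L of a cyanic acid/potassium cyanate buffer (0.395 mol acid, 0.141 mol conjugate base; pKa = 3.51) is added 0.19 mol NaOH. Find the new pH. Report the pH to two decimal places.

OH- converts HOCN to OCN-: HOCN → 0.205 mol, OCN- → 0.331 mol.
pH = pKa + log(n_OCN-/n_HOCN) = 3.51 + log(0.331/0.205) = 3.51 + (+0.208)

pH = 3.72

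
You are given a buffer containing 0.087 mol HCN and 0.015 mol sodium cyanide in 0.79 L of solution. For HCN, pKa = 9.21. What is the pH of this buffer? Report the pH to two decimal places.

pH = pKa + log([A⁻]/[HA]) = 9.21 + log(0.015/0.087)
pH = 9.21 + (-0.763) = 8.45

pH = 8.45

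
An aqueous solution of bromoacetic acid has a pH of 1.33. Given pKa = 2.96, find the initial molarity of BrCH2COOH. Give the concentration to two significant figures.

C₀ = 2.0 M

[H+] = 10^(-1.33) = 4.68 × 10^-2 M = x
Ka = 10^(−2.96) = 1.10 × 10^-3
Ka = x²/(C₀ − x) ⇒ C₀ = x + x²/Ka
C₀ = 4.68 × 10^-2 + (4.68 × 10^-2)²/(1.10 × 10^-3) = 2.04 M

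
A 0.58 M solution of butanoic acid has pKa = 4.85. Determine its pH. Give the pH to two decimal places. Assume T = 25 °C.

CH3(CH2)2COOH ⇌ CH3(CH2)2COO- + H+
Ka = 10^(−4.85) = 1.41 × 10^-5
Ka = x²/(0.58 − x) = 1.41 × 10^-5
Neglecting x in the denominator: x = √(1.41 × 10^-5 × 0.58) = 2.86 × 10^-3 M
(x/C₀ = 0.49% < 5%, so the approximation holds.)
pH = −log(2.86 × 10^-3) = 2.54

pH = 2.54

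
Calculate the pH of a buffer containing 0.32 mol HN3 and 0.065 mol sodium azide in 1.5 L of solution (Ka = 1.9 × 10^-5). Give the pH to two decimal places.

pKa = −log(1.9 × 10^-5) = 4.721
Henderson–Hasselbalch: pH = pKa + log([N3-]/[HN3]) = 4.721 + log(0.065/0.32)
pH = 4.721 + (-0.692) = 4.03

pH = 4.03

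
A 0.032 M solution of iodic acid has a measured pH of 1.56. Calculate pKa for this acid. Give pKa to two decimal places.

[H+] = 10^(-1.56) = 2.75 × 10^-2 M
At equilibrium [HA] = 0.032 − 2.75 × 10^-2 = 4.50 × 10^-3 M
Ka = [H+][A-]/[HA] = (2.75 × 10^-2)² / 4.50 × 10^-3 = 1.68 × 10^-1
pKa = -log(1.68 × 10^-1) = 0.77

pKa = 0.77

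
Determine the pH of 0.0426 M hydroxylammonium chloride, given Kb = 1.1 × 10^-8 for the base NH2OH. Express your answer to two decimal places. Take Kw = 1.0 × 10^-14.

NH3OH+ is the conjugate acid of the weak base NH2OH.
Ka = Kw/Kb = 1.0×10^-14 / 1.1 × 10^-8 = 9.09 × 10^-7
From the ICE table, Ka = x²/(0.0426 − x) = 9.09 × 10^-7.
Since Ka ≪ C₀, x ≈ √(Ka·C₀) = 1.97 × 10^-4 M.
pH = −log(1.97 × 10^-4) = 3.71

pH = 3.71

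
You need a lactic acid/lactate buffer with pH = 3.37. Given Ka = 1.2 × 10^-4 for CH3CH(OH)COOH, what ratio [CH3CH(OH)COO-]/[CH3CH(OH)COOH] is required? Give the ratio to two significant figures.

ratio = 0.28

pKa = -log(1.2 × 10^-4) = 3.921
pH = pKa + log(r) ⇒ log(r) = 3.37 − 3.921 = -0.551
r = [CH3CH(OH)COO-]/[CH3CH(OH)COOH] = 10^(-0.551) = 0.281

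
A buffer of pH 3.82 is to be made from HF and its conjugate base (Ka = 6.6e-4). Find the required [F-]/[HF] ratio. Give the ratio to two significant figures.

pKa = -log(6.6 × 10^-4) = 3.180
pH = pKa + log(r) ⇒ log(r) = 3.82 − 3.180 = +0.640
r = [F-]/[HF] = 10^(+0.640) = 4.37

ratio = 4.4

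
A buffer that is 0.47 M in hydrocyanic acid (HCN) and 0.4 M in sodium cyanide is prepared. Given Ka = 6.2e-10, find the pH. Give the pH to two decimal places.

pH = 9.14

pKa = −log(6.2 × 10^-10) = 9.208
Henderson–Hasselbalch: pH = pKa + log([CN-]/[HCN]) = 9.208 + log(0.4/0.47)
pH = 9.208 + (-0.070) = 9.14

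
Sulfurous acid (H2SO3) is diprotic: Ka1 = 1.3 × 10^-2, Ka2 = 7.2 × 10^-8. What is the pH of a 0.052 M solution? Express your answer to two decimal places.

Since Ka1 ≫ Ka2, the first ionization dominates [H+].
Ka1 = x²/(0.052 − x) = 1.3 × 10^-2
Solving the quadratic: x = (−Ka1 + √(Ka1² + 4·Ka1·C₀))/2 = 2.03 × 10^-2 M
pH = −log(2.03 × 10^-2) = 1.69

pH = 1.69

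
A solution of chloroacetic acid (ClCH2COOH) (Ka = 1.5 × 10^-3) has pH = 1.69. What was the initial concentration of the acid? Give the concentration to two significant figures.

[H+] = 10^(-1.69) = 2.04 × 10^-2 M = x
Ka = x²/(C₀ − x) ⇒ C₀ = x + x²/Ka
C₀ = 2.04 × 10^-2 + (2.04 × 10^-2)²/(1.5 × 10^-3) = 2.98 × 10^-1 M

C₀ = 3.0 × 10^-1 M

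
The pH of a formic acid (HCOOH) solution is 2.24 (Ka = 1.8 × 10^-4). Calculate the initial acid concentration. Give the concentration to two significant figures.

C₀ = 1.9 × 10^-1 M

[H+] = 10^(-2.24) = 5.75 × 10^-3 M = x
Ka = x²/(C₀ − x) ⇒ C₀ = x + x²/Ka
C₀ = 5.75 × 10^-3 + (5.75 × 10^-3)²/(1.8 × 10^-4) = 1.89 × 10^-1 M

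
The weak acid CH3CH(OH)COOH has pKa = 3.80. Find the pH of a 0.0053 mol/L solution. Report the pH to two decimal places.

pH = 3.08

CH3CH(OH)COOH ⇌ CH3CH(OH)COO- + H+
Ka = 10^(−3.80) = 1.58 × 10^-4
From the ICE table, Ka = [H+]²/(0.0053 − [H+]) = 1.58 × 10^-4.
[H+] is not negligible relative to C₀; solve [H+]² + 0.000158·[H+] − 8.37e-07 = 0.
[H+] = [−0.000158 + √(0.000158² + 3.35e-06)]/2 = 8.39 × 10^-4 M
pH = −log(8.39 × 10^-4) = 3.08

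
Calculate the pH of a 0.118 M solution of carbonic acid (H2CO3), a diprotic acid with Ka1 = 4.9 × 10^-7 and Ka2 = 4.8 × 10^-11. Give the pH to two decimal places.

Since Ka1 ≫ Ka2, the first ionization dominates [H+].
Ka1 = x²/(0.118 − x) = 4.9 × 10^-7
x ≈ √(4.9 × 10^-7 × 0.118) = 2.40 × 10^-4 M
pH = −log(2.40 × 10^-4) = 3.62

pH = 3.62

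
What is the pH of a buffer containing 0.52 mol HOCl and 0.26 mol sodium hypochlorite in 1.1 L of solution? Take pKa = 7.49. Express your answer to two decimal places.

pH = 7.19

pH = pKa + log([A⁻]/[HA]) = 7.49 + log(0.26/0.52)
pH = 7.49 + (-0.301) = 7.19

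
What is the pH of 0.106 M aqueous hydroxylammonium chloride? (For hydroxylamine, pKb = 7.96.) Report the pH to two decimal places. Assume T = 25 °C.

pH = 3.51

NH3OH+ is the conjugate acid of the weak base NH2OH.
Kb = 10^(−7.96) = 1.10 × 10^-8
Ka = Kw/Kb = 1.0×10^-14 / 1.10 × 10^-8 = 9.09 × 10^-7
Ka = [H+]²/(0.106 − [H+]) = 9.09 × 10^-7
Neglecting [H+] in the denominator: [H+] = √(9.09 × 10^-7 × 0.106) = 3.10 × 10^-4 M
pH = −log[H+] = −log(3.10 × 10^-4) = 3.51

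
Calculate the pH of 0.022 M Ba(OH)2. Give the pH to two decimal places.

Ba(OH)2 is a strong base (each formula unit releases 2 OH-); [OH-] = 0.044 M.
pOH = -log(0.044) = 1.36
pH = 14.00 - 1.36 = 12.64

pH = 12.64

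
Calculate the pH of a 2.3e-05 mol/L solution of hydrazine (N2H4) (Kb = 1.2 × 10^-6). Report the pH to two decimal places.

N2H4 + H2O ⇌ N2H5+ + OH-
Let x = [OH-] at equilibrium. Kb = x²/(2.3e-05 − x).
x is not negligible relative to C₀; solve x² + 1.2e-06·x − 2.76e-11 = 0.
x = [−1.2e-06 + √(1.2e-06² + 1.1e-10)]/2 = 4.69 × 10^-6 M
pOH = 5.33, so pH = 14.00 − pOH = 8.67

pH = 8.67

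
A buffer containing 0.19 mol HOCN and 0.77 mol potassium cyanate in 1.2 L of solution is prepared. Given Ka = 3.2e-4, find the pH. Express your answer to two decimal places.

pKa = −log(3.2 × 10^-4) = 3.495
Henderson–Hasselbalch: pH = pKa + log([OCN-]/[HOCN]) = 3.495 + log(0.77/0.19)
pH = 3.495 + (+0.608) = 4.10

pH = 4.10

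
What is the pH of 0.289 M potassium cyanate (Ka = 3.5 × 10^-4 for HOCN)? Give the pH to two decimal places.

pH = 8.46

OCN- is the conjugate base of the weak acid HOCN.
Kb = Kw/Ka = 1.0×10^-14 / 3.5 × 10^-4 = 2.86 × 10^-11
From the ICE table, Kb = [OH-]²/(0.289 − [OH-]) = 2.86 × 10^-11.
Since Kb ≪ C₀, [OH-] ≈ √(Kb·C₀) = 2.87 × 10^-6 M.
pOH = 5.54, so pH = 14.00 − pOH = 8.46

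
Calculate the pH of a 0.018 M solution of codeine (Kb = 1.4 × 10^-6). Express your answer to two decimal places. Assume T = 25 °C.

pH = 10.20

C18H21NO3 + H2O ⇌ C18H22NO3+ + OH-
From the ICE table, Kb = x²/(0.018 − x) = 1.4 × 10^-6.
Neglecting x in the denominator: x = √(1.4 × 10^-6 × 0.018) = 1.59 × 10^-4 M
pOH = −log(1.59 × 10^-4) = 3.80; pH = 14.00 − 3.80 = 10.20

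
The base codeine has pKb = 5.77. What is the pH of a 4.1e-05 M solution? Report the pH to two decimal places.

pH = 8.88

C18H21NO3 + H2O ⇌ C18H22NO3+ + OH-
Kb = 10^(−5.77) = 1.70 × 10^-6
From the ICE table, Kb = [OH-]²/(4.1e-05 − [OH-]) = 1.70 × 10^-6.
[OH-] is not negligible relative to C₀; solve [OH-]² + 1.7e-06·[OH-] − 6.97e-11 = 0.
[OH-] = [−1.7e-06 + √(1.7e-06² + 2.79e-10)]/2 = 7.54 × 10^-6 M
pOH = −log(7.54 × 10^-6) = 5.12; pH = 14.00 − 5.12 = 8.88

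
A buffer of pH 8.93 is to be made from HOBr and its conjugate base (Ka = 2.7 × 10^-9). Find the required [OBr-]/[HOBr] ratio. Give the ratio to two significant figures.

ratio = 2.3

pKa = -log(2.7 × 10^-9) = 8.569
pH = pKa + log(r) ⇒ log(r) = 8.93 − 8.569 = +0.361
r = [OBr-]/[HOBr] = 10^(+0.361) = 2.3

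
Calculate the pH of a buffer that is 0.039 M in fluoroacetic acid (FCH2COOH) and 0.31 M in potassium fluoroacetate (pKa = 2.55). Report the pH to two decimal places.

pH = 3.45

pH = pKa + log([A⁻]/[HA]) = 2.55 + log(0.31/0.039)
pH = 2.55 + (+0.900) = 3.45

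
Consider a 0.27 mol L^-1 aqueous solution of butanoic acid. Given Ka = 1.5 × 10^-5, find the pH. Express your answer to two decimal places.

pH = 2.70

CH3(CH2)2COOH ⇌ CH3(CH2)2COO- + H+
Ka = x²/(0.27 − x) = 1.5 × 10^-5
Neglecting x in the denominator: x = √(1.5 × 10^-5 × 0.27) = 2.01 × 10^-3 M
(x/C₀ = 0.75% < 5%, so the approximation holds.)
pH = −log[H+] = −log(2.01 × 10^-3) = 2.70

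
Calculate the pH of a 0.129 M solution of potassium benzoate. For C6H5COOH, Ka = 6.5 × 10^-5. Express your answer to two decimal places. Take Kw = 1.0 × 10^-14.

C6H5COO- is the conjugate base of the weak acid C6H5COOH.
Kb = Kw/Ka = 1.0×10^-14 / 6.5 × 10^-5 = 1.54 × 10^-10
Kb = [OH-]²/(0.129 − [OH-]) = 1.54 × 10^-10
Assume [OH-] ≪ 0.129: [OH-] ≈ √(1.54 × 10^-10 × 0.129) = 4.46 × 10^-6 M
([OH-]/C₀ = 0.0035% < 5%, so the approximation holds.)
pOH = 5.35, so pH = 14.00 − pOH = 8.65

pH = 8.65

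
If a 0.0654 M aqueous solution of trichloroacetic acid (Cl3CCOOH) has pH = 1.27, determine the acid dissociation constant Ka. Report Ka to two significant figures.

[H+] = 10^(-1.27) = 5.37 × 10^-2 M
At equilibrium [HA] = 0.0654 − 5.37 × 10^-2 = 1.17 × 10^-2 M
Ka = [H+][A-]/[HA] = (5.37 × 10^-2)² / 1.17 × 10^-2 = 2.5 × 10^-1

Ka = 2.5 × 10^-1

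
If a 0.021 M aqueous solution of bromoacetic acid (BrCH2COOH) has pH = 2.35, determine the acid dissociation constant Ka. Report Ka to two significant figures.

[H+] = 10^(-2.35) = 4.47 × 10^-3 M
At equilibrium [HA] = 0.021 − 4.47 × 10^-3 = 1.65 × 10^-2 M
Ka = [H+][A-]/[HA] = (4.47 × 10^-3)² / 1.65 × 10^-2 = 1.2 × 10^-3

Ka = 1.2 × 10^-3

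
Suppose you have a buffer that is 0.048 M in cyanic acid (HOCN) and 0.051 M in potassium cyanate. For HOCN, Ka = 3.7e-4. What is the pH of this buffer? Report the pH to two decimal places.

pKa = −log(3.7 × 10^-4) = 3.432
Henderson–Hasselbalch: pH = pKa + log([OCN-]/[HOCN]) = 3.432 + log(0.051/0.048)
pH = 3.432 + (+0.026) = 3.46

pH = 3.46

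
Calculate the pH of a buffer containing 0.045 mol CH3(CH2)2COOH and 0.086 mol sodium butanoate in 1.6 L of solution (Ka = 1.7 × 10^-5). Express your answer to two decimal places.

pH = 5.05

pKa = −log(1.7 × 10^-5) = 4.770
pH = pKa + log([A⁻]/[HA]) = 4.770 + log(0.086/0.045)
pH = 4.770 + (+0.281) = 5.05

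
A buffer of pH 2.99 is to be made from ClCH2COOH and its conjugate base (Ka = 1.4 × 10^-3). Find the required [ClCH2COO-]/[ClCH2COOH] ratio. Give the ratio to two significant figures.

ratio = 1.4

pKa = -log(1.4 × 10^-3) = 2.854
pH = pKa + log(r) ⇒ log(r) = 2.99 − 2.854 = +0.136
r = [ClCH2COO-]/[ClCH2COOH] = 10^(+0.136) = 1.37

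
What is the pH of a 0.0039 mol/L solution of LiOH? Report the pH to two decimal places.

pH = 11.59

LiOH is a strong base; [OH-] = 0.0039 M.
pOH = -log(0.0039) = 2.41
pH = 14.00 - 2.41 = 11.59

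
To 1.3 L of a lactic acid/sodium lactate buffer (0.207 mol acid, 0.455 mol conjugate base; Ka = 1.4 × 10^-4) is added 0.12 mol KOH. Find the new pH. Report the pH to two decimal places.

pH = 4.67

OH- converts CH3CH(OH)COOH to CH3CH(OH)COO-: CH3CH(OH)COOH → 0.087 mol, CH3CH(OH)COO- → 0.575 mol.
pKa = −log(1.4 × 10^-4) = 3.854
Henderson–Hasselbalch with mole ratio 0.575/0.087: pH = 3.854 + (+0.820)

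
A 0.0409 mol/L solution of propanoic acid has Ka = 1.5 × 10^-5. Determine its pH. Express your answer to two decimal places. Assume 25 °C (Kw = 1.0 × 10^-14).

pH = 3.11

CH3CH2COOH ⇌ CH3CH2COO- + H+
From the ICE table, Ka = x²/(0.0409 − x) = 1.5 × 10^-5.
Neglecting x in the denominator: x = √(1.5 × 10^-5 × 0.0409) = 7.83 × 10^-4 M
(x/C₀ = 1.9% < 5%, so the approximation holds.)
pH = −log[H+] = −log(7.83 × 10^-4) = 3.11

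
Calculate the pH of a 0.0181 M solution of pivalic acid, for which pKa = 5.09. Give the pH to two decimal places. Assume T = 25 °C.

pH = 3.42

(CH3)3CCOOH ⇌ (CH3)3CCOO- + H+
Ka = 10^(−5.09) = 8.13 × 10^-6
Ka = [H+]²/(0.0181 − [H+]) = 8.13 × 10^-6
Assume [H+] ≪ 0.0181: [H+] ≈ √(8.13 × 10^-6 × 0.0181) = 3.84 × 10^-4 M
pH = −log[H+] = −log(3.84 × 10^-4) = 3.42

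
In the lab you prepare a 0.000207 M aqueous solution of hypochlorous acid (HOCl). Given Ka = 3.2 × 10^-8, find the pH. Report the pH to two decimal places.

HOCl ⇌ OCl- + H+
Ka = [H+]²/(0.000207 − [H+]) = 3.2 × 10^-8
Neglecting [H+] in the denominator: [H+] = √(3.2 × 10^-8 × 0.000207) = 2.57 × 10^-6 M
Check: 1.2% ionized — well under 5%, approximation valid.
pH = −log[H+] = −log(2.57 × 10^-6) = 5.59

pH = 5.59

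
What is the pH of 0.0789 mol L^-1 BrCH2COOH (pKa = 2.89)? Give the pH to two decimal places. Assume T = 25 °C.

pH = 2.02

BrCH2COOH ⇌ BrCH2COO- + H+
Ka = 10^(−2.89) = 1.29 × 10^-3
Ka = [H+]²/(0.0789 − [H+]) = 1.29 × 10^-3
[H+] is not negligible relative to C₀; solve [H+]² + 0.00129·[H+] − 0.000102 = 0.
[H+] = (−Ka + √(Ka² + 4·Ka·C₀))/2 = 9.46 × 10^-3 M
pH = −log(9.46 × 10^-3) = 2.02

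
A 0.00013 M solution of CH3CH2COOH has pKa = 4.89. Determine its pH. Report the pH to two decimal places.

CH3CH2COOH ⇌ CH3CH2COO- + H+
Ka = 10^(−4.89) = 1.29 × 10^-5
Let x = [H+] at equilibrium. Ka = x²/(0.00013 − x).
The 5% rule fails; solving x² + Ka·x − Ka·C₀ = 0 exactly:
x = [−1.29e-05 + √(1.29e-05² + 6.71e-09)]/2 = 3.50 × 10^-5 M
pH = −log[H+] = −log(3.50 × 10^-5) = 4.46

pH = 4.46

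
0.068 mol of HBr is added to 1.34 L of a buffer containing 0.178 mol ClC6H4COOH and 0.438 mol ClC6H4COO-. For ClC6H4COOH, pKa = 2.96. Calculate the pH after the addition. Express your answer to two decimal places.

Added H+ converts ClC6H4COO- to ClC6H4COOH: ClC6H4COOH → 0.246 mol, ClC6H4COO- → 0.37 mol.
Henderson–Hasselbalch with mole ratio 0.37/0.246: pH = 2.96 + (+0.177)

pH = 3.14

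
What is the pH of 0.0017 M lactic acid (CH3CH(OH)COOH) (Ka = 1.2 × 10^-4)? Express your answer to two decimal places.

CH3CH(OH)COOH ⇌ CH3CH(OH)COO- + H+
From the ICE table, Ka = [H+]²/(0.0017 − [H+]) = 1.2 × 10^-4.
[H+] is not negligible relative to C₀; solve [H+]² + 0.00012·[H+] − 2.04e-07 = 0.
[H+] = (−Ka + √(Ka² + 4·Ka·C₀))/2 = 3.96 × 10^-4 M
pH = −log(3.96 × 10^-4) = 3.40

pH = 3.40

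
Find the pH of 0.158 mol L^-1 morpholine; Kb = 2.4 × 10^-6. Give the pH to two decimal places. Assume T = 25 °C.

C4H8ONH + H2O ⇌ C4H8ONH2+ + OH-
From the ICE table, Kb = x²/(0.158 − x) = 2.4 × 10^-6.
Since Kb ≪ C₀, x ≈ √(Kb·C₀) = 6.16 × 10^-4 M.
pOH = −log(6.16 × 10^-4) = 3.21; pH = 14.00 − 3.21 = 10.79

pH = 10.79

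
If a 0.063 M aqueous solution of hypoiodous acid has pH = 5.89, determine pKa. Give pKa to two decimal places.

pKa = 10.58

[H+] = 10^(-5.89) = 1.29 × 10^-6 M
At equilibrium [HA] = 0.063 − 1.29 × 10^-6 = 6.30 × 10^-2 M
Ka = [H+][A-]/[HA] = (1.29 × 10^-6)² / 6.30 × 10^-2 = 2.64 × 10^-11
pKa = -log(2.64 × 10^-11) = 10.58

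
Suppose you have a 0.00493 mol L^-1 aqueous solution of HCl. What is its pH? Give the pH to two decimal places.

pH = 2.31

HCl is a strong acid and dissociates completely, so [H+] = 0.00493 M.
pH = -log(0.00493) = 2.31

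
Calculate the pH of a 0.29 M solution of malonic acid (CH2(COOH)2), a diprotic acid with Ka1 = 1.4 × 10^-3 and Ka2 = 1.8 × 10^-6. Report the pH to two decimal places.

Since Ka1 ≫ Ka2, the first ionization dominates [H+].
Ka1 = x²/(0.29 − x) = 1.4 × 10^-3
Solving the quadratic: x = (−Ka1 + √(Ka1² + 4·Ka1·C₀))/2 = 1.95 × 10^-2 M
pH = −log(1.95 × 10^-2) = 1.71

pH = 1.71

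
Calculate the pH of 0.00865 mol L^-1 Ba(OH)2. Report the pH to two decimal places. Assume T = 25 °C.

Ba(OH)2 is a strong base (each formula unit releases 2 OH-); [OH-] = 0.0173 M.
pOH = -log(0.0173) = 1.76
pH = 14.00 - 1.76 = 12.24

pH = 12.24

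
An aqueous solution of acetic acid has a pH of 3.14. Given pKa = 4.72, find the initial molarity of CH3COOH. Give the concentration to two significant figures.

C₀ = 2.8 × 10^-2 M

[H+] = 10^(-3.14) = 7.24 × 10^-4 M = x
Ka = 10^(−4.72) = 1.91 × 10^-5
Ka = x²/(C₀ − x) ⇒ C₀ = x + x²/Ka
C₀ = 7.24 × 10^-4 + (7.24 × 10^-4)²/(1.91 × 10^-5) = 2.82 × 10^-2 M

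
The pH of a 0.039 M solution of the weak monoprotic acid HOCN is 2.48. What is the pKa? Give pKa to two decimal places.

pKa = 3.51

[H+] = 10^(-2.48) = 3.31 × 10^-3 M
At equilibrium [HA] = 0.039 − 3.31 × 10^-3 = 3.57 × 10^-2 M
Ka = [H+][A-]/[HA] = (3.31 × 10^-3)² / 3.57 × 10^-2 = 3.07 × 10^-4
pKa = -log(3.07 × 10^-4) = 3.51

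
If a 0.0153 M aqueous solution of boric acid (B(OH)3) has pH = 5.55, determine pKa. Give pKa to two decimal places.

[H+] = 10^(-5.55) = 2.82 × 10^-6 M
At equilibrium [HA] = 0.0153 − 2.82 × 10^-6 = 1.53 × 10^-2 M
Ka = [H+][A-]/[HA] = (2.82 × 10^-6)² / 1.53 × 10^-2 = 5.20 × 10^-10
pKa = -log(5.20 × 10^-10) = 9.28

pKa = 9.28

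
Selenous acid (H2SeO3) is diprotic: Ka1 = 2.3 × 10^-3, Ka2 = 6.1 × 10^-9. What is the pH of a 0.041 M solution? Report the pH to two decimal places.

Since Ka1 ≫ Ka2, the first ionization dominates [H+].
Ka1 = x²/(0.041 − x) = 2.3 × 10^-3
Solving the quadratic: x = (−Ka1 + √(Ka1² + 4·Ka1·C₀))/2 = 8.63 × 10^-3 M
pH = −log(8.63 × 10^-3) = 2.06

pH = 2.06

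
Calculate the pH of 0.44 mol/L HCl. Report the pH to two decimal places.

HCl is a strong acid and dissociates completely, so [H+] = 0.44 M.
pH = -log(0.44) = 0.36

pH = 0.36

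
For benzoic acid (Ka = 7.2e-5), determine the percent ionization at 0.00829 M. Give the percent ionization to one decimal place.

8.9%

C6H5COOH ⇌ C6H5COO- + H+; let x = [H+] at equilibrium.
Ka = x²/(C₀ − x); solving the quadratic gives x = 7.37 × 10^-4 M.
Fraction ionized = 7.37 × 10^-4 / 0.00829 = 0.0889 → 8.9%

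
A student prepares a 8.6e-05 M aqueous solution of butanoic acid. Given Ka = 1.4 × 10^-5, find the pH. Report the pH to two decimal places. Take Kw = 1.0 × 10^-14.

pH = 4.55

CH3(CH2)2COOH ⇌ CH3(CH2)2COO- + H+
Let x = [H+] at equilibrium. Ka = x²/(8.6e-05 − x).
The 5% rule fails; solving x² + Ka·x − Ka·C₀ = 0 exactly:
x = [−1.4e-05 + √(1.4e-05² + 4.82e-09)]/2 = 2.84 × 10^-5 M
pH = −log[H+] = −log(2.84 × 10^-5) = 4.55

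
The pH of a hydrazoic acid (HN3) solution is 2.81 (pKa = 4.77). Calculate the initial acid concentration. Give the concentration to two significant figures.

C₀ = 1.4 × 10^-1 M

[H+] = 10^(-2.81) = 1.55 × 10^-3 M = x
Ka = 10^(−4.77) = 1.70 × 10^-5
Ka = x²/(C₀ − x) ⇒ C₀ = x + x²/Ka
C₀ = 1.55 × 10^-3 + (1.55 × 10^-3)²/(1.70 × 10^-5) = 1.43 × 10^-1 M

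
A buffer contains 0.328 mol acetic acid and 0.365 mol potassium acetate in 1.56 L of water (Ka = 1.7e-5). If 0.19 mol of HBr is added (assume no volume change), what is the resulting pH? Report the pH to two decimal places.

pH = 4.30

Added H+ converts CH3COO- to CH3COOH: CH3COOH → 0.518 mol, CH3COO- → 0.175 mol.
pKa = −log(1.7 × 10^-5) = 4.770
pH = pKa + log(n_CH3COO-/n_CH3COOH) = 4.770 + log(0.175/0.518) = 4.770 + (-0.471)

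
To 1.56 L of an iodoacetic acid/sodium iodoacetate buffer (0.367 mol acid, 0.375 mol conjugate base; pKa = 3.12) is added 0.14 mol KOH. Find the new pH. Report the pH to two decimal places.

After neutralization: n(ICH2COOH) = 0.227 mol, n(ICH2COO-) = 0.515 mol.
pH = pKa + log([A⁻]/[HA]) = 3.12 + log(0.515/0.227) = 3.12 +0.356

pH = 3.48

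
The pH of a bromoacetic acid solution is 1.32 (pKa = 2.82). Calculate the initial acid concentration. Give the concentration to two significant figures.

[H+] = 10^(-1.32) = 4.79 × 10^-2 M = x
Ka = 10^(−2.82) = 1.51 × 10^-3
Ka = x²/(C₀ − x) ⇒ C₀ = x + x²/Ka
C₀ = 4.79 × 10^-2 + (4.79 × 10^-2)²/(1.51 × 10^-3) = 1.57 M

C₀ = 1.6 M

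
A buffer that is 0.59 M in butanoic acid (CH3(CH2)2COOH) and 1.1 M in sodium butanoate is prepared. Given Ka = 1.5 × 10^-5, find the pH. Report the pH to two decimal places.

pH = 5.09

pKa = −log(1.5 × 10^-5) = 4.824
pH = pKa + log([A⁻]/[HA]) = 4.824 + log(1.1/0.59)
pH = 4.824 + (+0.271) = 5.09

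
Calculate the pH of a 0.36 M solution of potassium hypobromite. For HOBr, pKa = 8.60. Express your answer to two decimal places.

pH = 11.08

OBr- is the conjugate base of the weak acid HOBr.
Ka = 10^(−8.60) = 2.51 × 10^-9
Kb = Kw/Ka = 1.0×10^-14 / 2.51 × 10^-9 = 3.98 × 10^-6
From the ICE table, Kb = [OH-]²/(0.36 − [OH-]) = 3.98 × 10^-6.
Since Kb ≪ C₀, [OH-] ≈ √(Kb·C₀) = 1.20 × 10^-3 M.
([OH-]/C₀ = 0.33% < 5%, so the approximation holds.)
pOH = −log(1.20 × 10^-3) = 2.92; pH = 14.00 − 2.92 = 11.08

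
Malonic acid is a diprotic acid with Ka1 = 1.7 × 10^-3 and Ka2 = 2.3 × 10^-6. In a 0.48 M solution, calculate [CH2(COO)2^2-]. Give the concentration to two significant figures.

First ionization gives [H+] ≈ [CH2(COOH)COO-] = 2.77 × 10^-2 M.
Second step: Ka2 = [H+][CH2(COO)2^2-]/[CH2(COOH)COO-] ≈ [CH2(COO)2^2-] (since [H+] ≈ [CH2(COOH)COO-]).
So [CH2(COO)2^2-] ≈ Ka2.

2.3 × 10^-6 M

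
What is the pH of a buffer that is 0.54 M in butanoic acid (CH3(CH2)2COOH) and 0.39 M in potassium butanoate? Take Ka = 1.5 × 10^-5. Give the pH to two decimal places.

pKa = −log(1.5 × 10^-5) = 4.824
Using pH = pKa + log([base]/[acid]) with [base]/[acid] = 0.39/0.54:
pH = 4.824 + (-0.141) = 4.68

pH = 4.68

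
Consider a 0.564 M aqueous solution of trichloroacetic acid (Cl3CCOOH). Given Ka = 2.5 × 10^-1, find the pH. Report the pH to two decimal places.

pH = 0.57

Cl3CCOOH ⇌ Cl3CCOO- + H+
Let x = [H+] at equilibrium. Ka = x²/(0.564 − x).
Here C₀/Ka ≈ 2.26, so the small-x approximation fails. Use the quadratic:
x = [−0.25 + √(0.25² + 0.564)]/2 = 2.71 × 10^-1 M
pH = −log[H+] = −log(2.71 × 10^-1) = 0.57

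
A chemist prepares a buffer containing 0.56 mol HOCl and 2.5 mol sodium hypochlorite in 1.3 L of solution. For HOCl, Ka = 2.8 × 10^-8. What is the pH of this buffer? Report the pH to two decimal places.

pH = 8.20

pKa = −log(2.8 × 10^-8) = 7.553
Henderson–Hasselbalch: pH = pKa + log([OCl-]/[HOCl]) = 7.553 + log(2.5/0.56)
pH = 7.553 + (+0.650) = 8.20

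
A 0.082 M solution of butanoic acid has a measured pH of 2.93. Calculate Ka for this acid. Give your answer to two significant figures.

[H+] = 10^(-2.93) = 1.17 × 10^-3 M
At equilibrium [HA] = 0.082 − 1.17 × 10^-3 = 8.08 × 10^-2 M
Ka = [H+][A-]/[HA] = (1.17 × 10^-3)² / 8.08 × 10^-2 = 1.7 × 10^-5

Ka = 1.7 × 10^-5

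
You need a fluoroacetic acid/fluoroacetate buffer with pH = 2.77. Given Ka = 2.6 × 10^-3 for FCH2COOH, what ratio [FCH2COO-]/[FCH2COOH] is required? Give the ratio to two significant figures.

pKa = -log(2.6 × 10^-3) = 2.585
pH = pKa + log(r) ⇒ log(r) = 2.77 − 2.585 = +0.185
r = [FCH2COO-]/[FCH2COOH] = 10^(+0.185) = 1.53

ratio = 1.5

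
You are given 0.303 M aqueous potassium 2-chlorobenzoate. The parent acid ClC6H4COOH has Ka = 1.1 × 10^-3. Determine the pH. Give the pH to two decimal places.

pH = 8.22

ClC6H4COO- is the conjugate base of the weak acid ClC6H4COOH.
Kb = Kw/Ka = 1.0×10^-14 / 1.1 × 10^-3 = 9.09 × 10^-12
Let x = [OH-] at equilibrium. Kb = x²/(0.303 − x).
Since Kb ≪ C₀, x ≈ √(Kb·C₀) = 1.66 × 10^-6 M.
pOH = 5.78, so pH = 14.00 − pOH = 8.22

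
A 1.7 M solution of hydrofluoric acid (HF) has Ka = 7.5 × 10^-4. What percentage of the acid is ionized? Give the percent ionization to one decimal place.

HF ⇌ F- + H+; let x = [H+] at equilibrium.
x ≈ √(Ka·C₀) = √(7.5 × 10^-4 × 1.7) = 3.57 × 10^-2 M
Fraction ionized = 3.57 × 10^-2 / 1.7 = 0.0210 → 2.1%

2.1%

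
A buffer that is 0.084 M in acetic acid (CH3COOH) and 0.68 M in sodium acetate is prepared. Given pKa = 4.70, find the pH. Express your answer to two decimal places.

pH = 5.61

Henderson–Hasselbalch: pH = pKa + log([CH3COO-]/[CH3COOH]) = 4.70 + log(0.68/0.084)
pH = 4.70 + (+0.908) = 5.61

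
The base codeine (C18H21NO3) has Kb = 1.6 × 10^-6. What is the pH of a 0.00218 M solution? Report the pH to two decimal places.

C18H21NO3 + H2O ⇌ C18H22NO3+ + OH-
From the ICE table, Kb = [OH-]²/(0.00218 − [OH-]) = 1.6 × 10^-6.
Neglecting [OH-] in the denominator: [OH-] = √(1.6 × 10^-6 × 0.00218) = 5.91 × 10^-5 M
([OH-]/C₀ = 2.7% < 5%, so the approximation holds.)
pOH = 4.23, so pH = 14.00 − pOH = 9.77

pH = 9.77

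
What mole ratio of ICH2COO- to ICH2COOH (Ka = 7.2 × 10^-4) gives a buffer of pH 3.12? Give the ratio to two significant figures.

ratio = 0.95

pKa = -log(7.2 × 10^-4) = 3.143
pH = pKa + log(r) ⇒ log(r) = 3.12 − 3.143 = -0.023
r = [ICH2COO-]/[ICH2COOH] = 10^(-0.023) = 0.948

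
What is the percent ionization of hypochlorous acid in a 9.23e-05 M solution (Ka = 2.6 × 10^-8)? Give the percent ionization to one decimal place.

1.7%

HOCl ⇌ OCl- + H+; let x = [H+] at equilibrium.
x ≈ √(Ka·C₀) = √(2.6 × 10^-8 × 9.23e-05) = 1.55 × 10^-6 M
Fraction ionized = 1.55 × 10^-6 / 9.23e-05 = 0.0168 → 1.7%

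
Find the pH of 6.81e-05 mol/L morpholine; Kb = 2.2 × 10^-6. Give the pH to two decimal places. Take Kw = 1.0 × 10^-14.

C4H8ONH + H2O ⇌ C4H8ONH2+ + OH-
Kb = [OH-]²/(6.81e-05 − [OH-]) = 2.2 × 10^-6
Here C₀/Kb ≈ 31, so the small-[OH-] approximation fails. Use the quadratic:
[OH-] = [−2.2e-06 + √(2.2e-06² + 5.99e-10)]/2 = 1.12 × 10^-5 M
pOH = −log(1.12 × 10^-5) = 4.95; pH = 14.00 − 4.95 = 9.05

pH = 9.05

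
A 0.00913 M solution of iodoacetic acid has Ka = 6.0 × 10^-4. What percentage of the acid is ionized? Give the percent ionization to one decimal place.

22.6%

ICH2COOH ⇌ ICH2COO- + H+; let x = [H+] at equilibrium.
Ka = x²/(C₀ − x); solving the quadratic gives x = 2.06 × 10^-3 M.
Fraction ionized = 2.06 × 10^-3 / 0.00913 = 0.2256 → 22.6%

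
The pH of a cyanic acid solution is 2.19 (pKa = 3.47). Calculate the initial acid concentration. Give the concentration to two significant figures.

[H+] = 10^(-2.19) = 6.46 × 10^-3 M = x
Ka = 10^(−3.47) = 3.39 × 10^-4
Ka = x²/(C₀ − x) ⇒ C₀ = x + x²/Ka
C₀ = 6.46 × 10^-3 + (6.46 × 10^-3)²/(3.39 × 10^-4) = 1.30 × 10^-1 M

C₀ = 1.3 × 10^-1 M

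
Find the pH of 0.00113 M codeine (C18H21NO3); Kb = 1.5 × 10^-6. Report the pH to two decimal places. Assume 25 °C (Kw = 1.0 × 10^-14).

pH = 9.61

C18H21NO3 + H2O ⇌ C18H22NO3+ + OH-
Kb = [OH-]²/(0.00113 − [OH-]) = 1.5 × 10^-6
Neglecting [OH-] in the denominator: [OH-] = √(1.5 × 10^-6 × 0.00113) = 4.12 × 10^-5 M
pOH = −log(4.12 × 10^-5) = 4.39; pH = 14.00 − 4.39 = 9.61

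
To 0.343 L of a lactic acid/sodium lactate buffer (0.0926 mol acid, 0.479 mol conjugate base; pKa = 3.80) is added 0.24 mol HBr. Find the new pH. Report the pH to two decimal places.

After neutralization: n(CH3CH(OH)COOH) = 0.333 mol, n(CH3CH(OH)COO-) = 0.239 mol.
pH = pKa + log([A⁻]/[HA]) = 3.80 + log(0.239/0.333) = 3.80 -0.144

pH = 3.66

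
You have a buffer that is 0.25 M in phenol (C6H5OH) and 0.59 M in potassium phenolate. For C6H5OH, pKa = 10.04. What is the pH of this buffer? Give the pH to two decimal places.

Henderson–Hasselbalch: pH = pKa + log([C6H5O-]/[C6H5OH]) = 10.04 + log(0.59/0.25)
pH = 10.04 + (+0.373) = 10.41

pH = 10.41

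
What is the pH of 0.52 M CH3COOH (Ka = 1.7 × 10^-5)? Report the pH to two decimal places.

pH = 2.53

CH3COOH ⇌ CH3COO- + H+
Ka = [H+]²/(0.52 − [H+]) = 1.7 × 10^-5
Neglecting [H+] in the denominator: [H+] = √(1.7 × 10^-5 × 0.52) = 2.97 × 10^-3 M
pH = −log[H+] = −log(2.97 × 10^-3) = 2.53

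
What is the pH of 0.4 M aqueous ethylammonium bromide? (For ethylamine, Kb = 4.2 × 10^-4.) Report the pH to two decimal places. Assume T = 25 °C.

C2H5NH3+ is the conjugate acid of the weak base C2H5NH2.
Ka = Kw/Kb = 1.0×10^-14 / 4.2 × 10^-4 = 2.38 × 10^-11
Ka = [H+]²/(0.4 − [H+]) = 2.38 × 10^-11
Since Ka ≪ C₀, [H+] ≈ √(Ka·C₀) = 3.09 × 10^-6 M.
([H+]/C₀ = 0.00077% < 5%, so the approximation holds.)
pH = −log[H+] = −log(3.09 × 10^-6) = 5.51

pH = 5.51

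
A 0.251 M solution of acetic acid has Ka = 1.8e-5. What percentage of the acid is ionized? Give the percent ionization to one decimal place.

0.8%

CH3COOH ⇌ CH3COO- + H+; let x = [H+] at equilibrium.
x ≈ √(Ka·C₀) = √(1.8 × 10^-5 × 0.251) = 2.13 × 10^-3 M
% ionization = x/C₀ × 100% = 2.13 × 10^-3/0.251 × 100% = 0.8%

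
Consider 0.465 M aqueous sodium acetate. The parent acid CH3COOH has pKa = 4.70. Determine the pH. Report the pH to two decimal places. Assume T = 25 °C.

CH3COO- is the conjugate base of the weak acid CH3COOH.
Ka = 10^(−4.70) = 2.00 × 10^-5
Kb = Kw/Ka = 1.0×10^-14 / 2.00 × 10^-5 = 5.00 × 10^-10
From the ICE table, Kb = x²/(0.465 − x) = 5.00 × 10^-10.
Assume x ≪ 0.465: x ≈ √(5.00 × 10^-10 × 0.465) = 1.52 × 10^-5 M
pOH = −log(1.52 × 10^-5) = 4.82; pH = 14.00 − 4.82 = 9.18

pH = 9.18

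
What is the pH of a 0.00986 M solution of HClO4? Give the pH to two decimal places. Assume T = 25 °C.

pH = 2.01

HClO4 is a strong acid and dissociates completely, so [H+] = 0.00986 M.
pH = -log(0.00986) = 2.01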